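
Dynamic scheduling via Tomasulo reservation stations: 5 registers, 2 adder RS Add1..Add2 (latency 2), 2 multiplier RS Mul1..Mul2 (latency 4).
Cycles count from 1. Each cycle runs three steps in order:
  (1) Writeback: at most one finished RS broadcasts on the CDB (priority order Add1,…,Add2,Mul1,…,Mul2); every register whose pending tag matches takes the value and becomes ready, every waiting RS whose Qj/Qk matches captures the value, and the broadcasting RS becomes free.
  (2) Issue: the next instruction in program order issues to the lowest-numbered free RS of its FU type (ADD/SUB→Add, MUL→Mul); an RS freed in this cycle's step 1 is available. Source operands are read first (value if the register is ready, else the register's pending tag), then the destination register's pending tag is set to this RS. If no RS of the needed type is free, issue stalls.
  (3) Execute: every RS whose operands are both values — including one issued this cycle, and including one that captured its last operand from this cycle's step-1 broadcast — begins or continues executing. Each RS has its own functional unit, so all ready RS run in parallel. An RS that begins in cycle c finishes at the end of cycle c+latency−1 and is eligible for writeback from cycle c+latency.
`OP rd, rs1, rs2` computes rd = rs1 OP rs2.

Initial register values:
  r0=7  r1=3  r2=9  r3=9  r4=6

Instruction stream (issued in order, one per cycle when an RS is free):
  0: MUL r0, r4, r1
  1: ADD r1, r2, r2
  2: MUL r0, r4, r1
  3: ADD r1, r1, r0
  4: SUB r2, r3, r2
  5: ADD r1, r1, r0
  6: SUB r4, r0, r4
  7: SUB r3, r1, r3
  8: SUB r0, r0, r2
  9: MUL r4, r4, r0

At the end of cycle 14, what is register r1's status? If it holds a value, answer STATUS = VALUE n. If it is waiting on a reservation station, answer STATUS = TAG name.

STATUS = VALUE 234

cycle 1: issue MUL r0<-Mul1 // r0:Mul1,r1:3,r2:9,r3:9,r4:6
cycle 2: issue ADD r1<-Add1 // r0:Mul1,r1:Add1,r2:9,r3:9,r4:6
cycle 3: issue MUL r0<-Mul2 // r0:Mul2,r1:Add1,r2:9,r3:9,r4:6
cycle 4: CDB Add1=18; issue ADD r1<-Add1 // r0:Mul2,r1:Add1,r2:9,r3:9,r4:6
cycle 5: CDB Mul1=18; issue SUB r2<-Add2 // r0:Mul2,r1:Add1,r2:Add2,r3:9,r4:6
cycle 6: stall // r0:Mul2,r1:Add1,r2:Add2,r3:9,r4:6
cycle 7: CDB Add2=0; issue ADD r1<-Add2 // r0:Mul2,r1:Add2,r2:0,r3:9,r4:6
cycle 8: CDB Mul2=108; stall // r0:108,r1:Add2,r2:0,r3:9,r4:6
cycle 9: stall // r0:108,r1:Add2,r2:0,r3:9,r4:6
cycle 10: CDB Add1=126; issue SUB r4<-Add1 // r0:108,r1:Add2,r2:0,r3:9,r4:Add1
cycle 11: stall // r0:108,r1:Add2,r2:0,r3:9,r4:Add1
cycle 12: CDB Add1=102; issue SUB r3<-Add1 // r0:108,r1:Add2,r2:0,r3:Add1,r4:102
cycle 13: CDB Add2=234; issue SUB r0<-Add2 // r0:Add2,r1:234,r2:0,r3:Add1,r4:102
cycle 14: issue MUL r4<-Mul1 // r0:Add2,r1:234,r2:0,r3:Add1,r4:Mul1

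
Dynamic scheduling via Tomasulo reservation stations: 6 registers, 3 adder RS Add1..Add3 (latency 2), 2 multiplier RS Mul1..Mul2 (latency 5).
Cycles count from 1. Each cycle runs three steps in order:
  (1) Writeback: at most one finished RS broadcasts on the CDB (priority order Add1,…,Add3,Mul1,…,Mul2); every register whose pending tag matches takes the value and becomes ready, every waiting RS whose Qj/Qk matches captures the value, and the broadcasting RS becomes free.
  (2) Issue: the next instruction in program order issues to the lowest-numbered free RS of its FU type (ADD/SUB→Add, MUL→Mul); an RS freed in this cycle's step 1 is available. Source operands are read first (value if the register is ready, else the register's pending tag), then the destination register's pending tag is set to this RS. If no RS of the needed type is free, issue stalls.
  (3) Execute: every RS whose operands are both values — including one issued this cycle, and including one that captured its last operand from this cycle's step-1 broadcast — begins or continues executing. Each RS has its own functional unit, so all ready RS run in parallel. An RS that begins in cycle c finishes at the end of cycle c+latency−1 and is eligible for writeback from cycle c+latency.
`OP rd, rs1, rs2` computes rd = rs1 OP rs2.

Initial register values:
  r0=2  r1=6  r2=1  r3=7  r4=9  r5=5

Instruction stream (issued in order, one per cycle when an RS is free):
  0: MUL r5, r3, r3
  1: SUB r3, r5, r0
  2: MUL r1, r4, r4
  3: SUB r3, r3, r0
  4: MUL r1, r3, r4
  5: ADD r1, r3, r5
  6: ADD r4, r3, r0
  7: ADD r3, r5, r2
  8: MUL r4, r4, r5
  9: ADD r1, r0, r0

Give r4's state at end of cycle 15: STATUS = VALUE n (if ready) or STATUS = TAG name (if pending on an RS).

STATUS = TAG Mul2

c1: issue MUL r5<-Mul1 | r0:2,r1:6,r2:1,r3:7,r4:9,r5:Mul1
c2: issue SUB r3<-Add1 | r0:2,r1:6,r2:1,r3:Add1,r4:9,r5:Mul1
c3: issue MUL r1<-Mul2 | r0:2,r1:Mul2,r2:1,r3:Add1,r4:9,r5:Mul1
c4: issue SUB r3<-Add2 | r0:2,r1:Mul2,r2:1,r3:Add2,r4:9,r5:Mul1
c5: stall | r0:2,r1:Mul2,r2:1,r3:Add2,r4:9,r5:Mul1
c6: CDB Mul1=49; issue MUL r1<-Mul1 | r0:2,r1:Mul1,r2:1,r3:Add2,r4:9,r5:49
c7: issue ADD r1<-Add3 | r0:2,r1:Add3,r2:1,r3:Add2,r4:9,r5:49
c8: CDB Add1=47; issue ADD r4<-Add1 | r0:2,r1:Add3,r2:1,r3:Add2,r4:Add1,r5:49
c9: CDB Mul2=81; stall | r0:2,r1:Add3,r2:1,r3:Add2,r4:Add1,r5:49
c10: CDB Add2=45; issue ADD r3<-Add2 | r0:2,r1:Add3,r2:1,r3:Add2,r4:Add1,r5:49
c11: issue MUL r4<-Mul2 | r0:2,r1:Add3,r2:1,r3:Add2,r4:Mul2,r5:49
c12: CDB Add1=47; issue ADD r1<-Add1 | r0:2,r1:Add1,r2:1,r3:Add2,r4:Mul2,r5:49
c13: CDB Add2=50 | r0:2,r1:Add1,r2:1,r3:50,r4:Mul2,r5:49
c14: CDB Add1=4 | r0:2,r1:4,r2:1,r3:50,r4:Mul2,r5:49
c15: CDB Add3=94 | r0:2,r1:4,r2:1,r3:50,r4:Mul2,r5:49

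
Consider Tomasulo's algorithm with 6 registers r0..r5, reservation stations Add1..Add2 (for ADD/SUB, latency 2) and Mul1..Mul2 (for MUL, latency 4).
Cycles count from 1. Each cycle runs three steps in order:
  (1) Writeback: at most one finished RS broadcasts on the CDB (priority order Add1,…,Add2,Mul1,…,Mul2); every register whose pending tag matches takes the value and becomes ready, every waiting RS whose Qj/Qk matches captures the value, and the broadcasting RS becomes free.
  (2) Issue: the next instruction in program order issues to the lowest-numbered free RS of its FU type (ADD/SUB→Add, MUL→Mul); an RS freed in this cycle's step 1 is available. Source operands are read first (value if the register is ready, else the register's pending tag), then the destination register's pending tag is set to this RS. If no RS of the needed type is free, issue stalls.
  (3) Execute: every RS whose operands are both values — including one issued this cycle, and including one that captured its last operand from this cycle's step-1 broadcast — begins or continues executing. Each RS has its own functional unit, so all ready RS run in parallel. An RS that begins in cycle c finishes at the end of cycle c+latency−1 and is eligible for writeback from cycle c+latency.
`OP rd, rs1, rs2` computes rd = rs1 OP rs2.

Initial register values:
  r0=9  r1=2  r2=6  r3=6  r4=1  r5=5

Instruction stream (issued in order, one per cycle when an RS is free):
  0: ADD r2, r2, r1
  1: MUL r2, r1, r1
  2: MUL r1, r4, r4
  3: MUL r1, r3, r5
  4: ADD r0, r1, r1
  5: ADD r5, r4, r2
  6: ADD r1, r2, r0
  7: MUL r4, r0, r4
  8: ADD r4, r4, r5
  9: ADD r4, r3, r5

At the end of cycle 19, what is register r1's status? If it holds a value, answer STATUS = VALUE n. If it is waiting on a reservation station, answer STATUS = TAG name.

STATUS = VALUE 64

cycle 1: issue ADD r2<-Add1 // r0:9,r1:2,r2:Add1,r3:6,r4:1,r5:5
cycle 2: issue MUL r2<-Mul1 // r0:9,r1:2,r2:Mul1,r3:6,r4:1,r5:5
cycle 3: CDB Add1=8; issue MUL r1<-Mul2 // r0:9,r1:Mul2,r2:Mul1,r3:6,r4:1,r5:5
cycle 4: stall // r0:9,r1:Mul2,r2:Mul1,r3:6,r4:1,r5:5
cycle 5: stall // r0:9,r1:Mul2,r2:Mul1,r3:6,r4:1,r5:5
cycle 6: CDB Mul1=4; issue MUL r1<-Mul1 // r0:9,r1:Mul1,r2:4,r3:6,r4:1,r5:5
cycle 7: CDB Mul2=1; issue ADD r0<-Add1 // r0:Add1,r1:Mul1,r2:4,r3:6,r4:1,r5:5
cycle 8: issue ADD r5<-Add2 // r0:Add1,r1:Mul1,r2:4,r3:6,r4:1,r5:Add2
cycle 9: stall // r0:Add1,r1:Mul1,r2:4,r3:6,r4:1,r5:Add2
cycle 10: CDB Add2=5; issue ADD r1<-Add2 // r0:Add1,r1:Add2,r2:4,r3:6,r4:1,r5:5
cycle 11: CDB Mul1=30; issue MUL r4<-Mul1 // r0:Add1,r1:Add2,r2:4,r3:6,r4:Mul1,r5:5
cycle 12: stall // r0:Add1,r1:Add2,r2:4,r3:6,r4:Mul1,r5:5
cycle 13: CDB Add1=60; issue ADD r4<-Add1 // r0:60,r1:Add2,r2:4,r3:6,r4:Add1,r5:5
cycle 14: stall // r0:60,r1:Add2,r2:4,r3:6,r4:Add1,r5:5
cycle 15: CDB Add2=64; issue ADD r4<-Add2 // r0:60,r1:64,r2:4,r3:6,r4:Add2,r5:5
cycle 16: - // r0:60,r1:64,r2:4,r3:6,r4:Add2,r5:5
cycle 17: CDB Add2=11 // r0:60,r1:64,r2:4,r3:6,r4:11,r5:5
cycle 18: CDB Mul1=60 // r0:60,r1:64,r2:4,r3:6,r4:11,r5:5
cycle 19: - // r0:60,r1:64,r2:4,r3:6,r4:11,r5:5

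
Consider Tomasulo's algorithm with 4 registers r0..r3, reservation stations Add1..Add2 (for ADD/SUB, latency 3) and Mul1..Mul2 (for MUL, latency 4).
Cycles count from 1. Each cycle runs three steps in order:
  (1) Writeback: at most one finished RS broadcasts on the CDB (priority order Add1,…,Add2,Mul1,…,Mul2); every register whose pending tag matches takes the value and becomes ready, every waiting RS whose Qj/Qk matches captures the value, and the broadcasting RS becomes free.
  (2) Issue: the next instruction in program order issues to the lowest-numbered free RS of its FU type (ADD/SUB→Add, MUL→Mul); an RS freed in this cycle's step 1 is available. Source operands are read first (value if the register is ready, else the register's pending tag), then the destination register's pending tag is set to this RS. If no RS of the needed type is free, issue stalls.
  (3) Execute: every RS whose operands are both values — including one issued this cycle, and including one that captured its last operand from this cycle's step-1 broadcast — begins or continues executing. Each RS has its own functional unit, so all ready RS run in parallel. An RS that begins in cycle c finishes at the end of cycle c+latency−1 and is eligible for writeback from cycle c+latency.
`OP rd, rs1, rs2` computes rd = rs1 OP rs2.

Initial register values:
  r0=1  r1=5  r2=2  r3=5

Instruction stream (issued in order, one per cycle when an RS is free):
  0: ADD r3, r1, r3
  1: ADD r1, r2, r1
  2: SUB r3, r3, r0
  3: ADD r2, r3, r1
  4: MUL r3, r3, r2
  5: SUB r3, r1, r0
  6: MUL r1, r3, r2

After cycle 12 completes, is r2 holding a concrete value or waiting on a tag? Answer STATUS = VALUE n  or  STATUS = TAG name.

cycle 1: issue ADD r3<-Add1 // r0:1,r1:5,r2:2,r3:Add1
cycle 2: issue ADD r1<-Add2 // r0:1,r1:Add2,r2:2,r3:Add1
cycle 3: stall // r0:1,r1:Add2,r2:2,r3:Add1
cycle 4: CDB Add1=10; issue SUB r3<-Add1 // r0:1,r1:Add2,r2:2,r3:Add1
cycle 5: CDB Add2=7; issue ADD r2<-Add2 // r0:1,r1:7,r2:Add2,r3:Add1
cycle 6: issue MUL r3<-Mul1 // r0:1,r1:7,r2:Add2,r3:Mul1
cycle 7: CDB Add1=9; issue SUB r3<-Add1 // r0:1,r1:7,r2:Add2,r3:Add1
cycle 8: issue MUL r1<-Mul2 // r0:1,r1:Mul2,r2:Add2,r3:Add1
cycle 9: - // r0:1,r1:Mul2,r2:Add2,r3:Add1
cycle 10: CDB Add1=6 // r0:1,r1:Mul2,r2:Add2,r3:6
cycle 11: CDB Add2=16 // r0:1,r1:Mul2,r2:16,r3:6
cycle 12: - // r0:1,r1:Mul2,r2:16,r3:6

STATUS = VALUE 16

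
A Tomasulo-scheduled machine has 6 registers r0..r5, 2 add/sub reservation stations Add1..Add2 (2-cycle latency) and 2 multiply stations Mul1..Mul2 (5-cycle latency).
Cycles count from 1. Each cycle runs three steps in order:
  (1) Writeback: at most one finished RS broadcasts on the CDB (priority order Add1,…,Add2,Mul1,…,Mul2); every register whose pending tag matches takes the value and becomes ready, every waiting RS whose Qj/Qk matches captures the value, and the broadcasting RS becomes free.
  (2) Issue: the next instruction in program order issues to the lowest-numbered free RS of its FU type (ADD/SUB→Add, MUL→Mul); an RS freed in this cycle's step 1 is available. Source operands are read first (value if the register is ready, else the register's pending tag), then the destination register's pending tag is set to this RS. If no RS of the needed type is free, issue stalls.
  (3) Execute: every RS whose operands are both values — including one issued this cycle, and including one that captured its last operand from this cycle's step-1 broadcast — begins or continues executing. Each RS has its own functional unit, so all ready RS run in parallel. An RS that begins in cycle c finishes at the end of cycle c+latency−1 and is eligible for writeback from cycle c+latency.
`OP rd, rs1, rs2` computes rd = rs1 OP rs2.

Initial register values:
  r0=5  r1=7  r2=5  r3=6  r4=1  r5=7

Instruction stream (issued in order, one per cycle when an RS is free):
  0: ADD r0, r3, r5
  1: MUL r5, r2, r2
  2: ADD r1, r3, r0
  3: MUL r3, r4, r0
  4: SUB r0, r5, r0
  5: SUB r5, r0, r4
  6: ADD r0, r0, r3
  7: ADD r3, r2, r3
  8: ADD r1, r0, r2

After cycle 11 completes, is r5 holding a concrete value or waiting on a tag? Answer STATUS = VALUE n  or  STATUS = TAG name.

c1: issue ADD r0<-Add1 | r0:Add1,r1:7,r2:5,r3:6,r4:1,r5:7
c2: issue MUL r5<-Mul1 | r0:Add1,r1:7,r2:5,r3:6,r4:1,r5:Mul1
c3: CDB Add1=13; issue ADD r1<-Add1 | r0:13,r1:Add1,r2:5,r3:6,r4:1,r5:Mul1
c4: issue MUL r3<-Mul2 | r0:13,r1:Add1,r2:5,r3:Mul2,r4:1,r5:Mul1
c5: CDB Add1=19; issue SUB r0<-Add1 | r0:Add1,r1:19,r2:5,r3:Mul2,r4:1,r5:Mul1
c6: issue SUB r5<-Add2 | r0:Add1,r1:19,r2:5,r3:Mul2,r4:1,r5:Add2
c7: CDB Mul1=25; stall | r0:Add1,r1:19,r2:5,r3:Mul2,r4:1,r5:Add2
c8: stall | r0:Add1,r1:19,r2:5,r3:Mul2,r4:1,r5:Add2
c9: CDB Add1=12; issue ADD r0<-Add1 | r0:Add1,r1:19,r2:5,r3:Mul2,r4:1,r5:Add2
c10: CDB Mul2=13; stall | r0:Add1,r1:19,r2:5,r3:13,r4:1,r5:Add2
c11: CDB Add2=11; issue ADD r3<-Add2 | r0:Add1,r1:19,r2:5,r3:Add2,r4:1,r5:11

STATUS = VALUE 11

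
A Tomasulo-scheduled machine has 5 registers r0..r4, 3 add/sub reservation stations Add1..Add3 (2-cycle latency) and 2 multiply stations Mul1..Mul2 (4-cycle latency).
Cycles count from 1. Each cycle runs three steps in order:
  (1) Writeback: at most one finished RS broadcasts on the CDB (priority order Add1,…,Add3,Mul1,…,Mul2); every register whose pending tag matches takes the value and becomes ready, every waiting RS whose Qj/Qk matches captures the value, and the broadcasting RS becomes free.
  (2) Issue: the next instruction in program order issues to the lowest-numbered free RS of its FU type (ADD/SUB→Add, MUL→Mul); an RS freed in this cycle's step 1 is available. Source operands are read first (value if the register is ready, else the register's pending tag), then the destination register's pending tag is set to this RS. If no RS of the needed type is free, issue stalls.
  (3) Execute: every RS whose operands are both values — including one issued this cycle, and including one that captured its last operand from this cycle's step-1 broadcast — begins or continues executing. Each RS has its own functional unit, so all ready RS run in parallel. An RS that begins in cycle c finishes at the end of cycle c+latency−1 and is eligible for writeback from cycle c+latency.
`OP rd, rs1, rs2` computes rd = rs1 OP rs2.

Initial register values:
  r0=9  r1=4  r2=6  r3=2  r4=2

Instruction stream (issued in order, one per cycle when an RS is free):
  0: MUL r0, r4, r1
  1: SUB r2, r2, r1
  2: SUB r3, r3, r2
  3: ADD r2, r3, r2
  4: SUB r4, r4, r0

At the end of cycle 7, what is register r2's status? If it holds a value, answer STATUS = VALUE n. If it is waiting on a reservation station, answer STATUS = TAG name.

c1: issue MUL r0<-Mul1 | r0:Mul1,r1:4,r2:6,r3:2,r4:2
c2: issue SUB r2<-Add1 | r0:Mul1,r1:4,r2:Add1,r3:2,r4:2
c3: issue SUB r3<-Add2 | r0:Mul1,r1:4,r2:Add1,r3:Add2,r4:2
c4: CDB Add1=2; issue ADD r2<-Add1 | r0:Mul1,r1:4,r2:Add1,r3:Add2,r4:2
c5: CDB Mul1=8; issue SUB r4<-Add3 | r0:8,r1:4,r2:Add1,r3:Add2,r4:Add3
c6: CDB Add2=0 | r0:8,r1:4,r2:Add1,r3:0,r4:Add3
c7: CDB Add3=-6 | r0:8,r1:4,r2:Add1,r3:0,r4:-6

STATUS = TAG Add1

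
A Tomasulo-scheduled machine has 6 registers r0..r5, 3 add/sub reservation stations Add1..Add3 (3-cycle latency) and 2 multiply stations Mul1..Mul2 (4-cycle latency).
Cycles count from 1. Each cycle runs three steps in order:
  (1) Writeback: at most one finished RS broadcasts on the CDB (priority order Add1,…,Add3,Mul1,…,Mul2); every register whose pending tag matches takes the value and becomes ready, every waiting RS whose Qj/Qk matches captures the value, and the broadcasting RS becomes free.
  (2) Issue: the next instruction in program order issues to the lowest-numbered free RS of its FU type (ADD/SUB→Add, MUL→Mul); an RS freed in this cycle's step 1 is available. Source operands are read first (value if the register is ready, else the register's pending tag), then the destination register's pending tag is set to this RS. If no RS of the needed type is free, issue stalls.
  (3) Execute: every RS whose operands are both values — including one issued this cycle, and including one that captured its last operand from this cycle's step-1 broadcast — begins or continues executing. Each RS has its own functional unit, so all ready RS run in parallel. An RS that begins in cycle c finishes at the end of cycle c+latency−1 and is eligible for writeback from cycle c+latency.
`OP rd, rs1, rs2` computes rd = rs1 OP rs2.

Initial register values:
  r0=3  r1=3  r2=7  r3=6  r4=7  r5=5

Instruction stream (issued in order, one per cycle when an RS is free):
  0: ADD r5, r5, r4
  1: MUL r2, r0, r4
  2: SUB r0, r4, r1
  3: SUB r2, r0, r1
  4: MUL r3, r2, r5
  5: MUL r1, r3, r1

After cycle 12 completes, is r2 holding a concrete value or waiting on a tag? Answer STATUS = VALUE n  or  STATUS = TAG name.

c1: issue ADD r5<-Add1 | r0:3,r1:3,r2:7,r3:6,r4:7,r5:Add1
c2: issue MUL r2<-Mul1 | r0:3,r1:3,r2:Mul1,r3:6,r4:7,r5:Add1
c3: issue SUB r0<-Add2 | r0:Add2,r1:3,r2:Mul1,r3:6,r4:7,r5:Add1
c4: CDB Add1=12; issue SUB r2<-Add1 | r0:Add2,r1:3,r2:Add1,r3:6,r4:7,r5:12
c5: issue MUL r3<-Mul2 | r0:Add2,r1:3,r2:Add1,r3:Mul2,r4:7,r5:12
c6: CDB Add2=4; stall | r0:4,r1:3,r2:Add1,r3:Mul2,r4:7,r5:12
c7: CDB Mul1=21; issue MUL r1<-Mul1 | r0:4,r1:Mul1,r2:Add1,r3:Mul2,r4:7,r5:12
c8: - | r0:4,r1:Mul1,r2:Add1,r3:Mul2,r4:7,r5:12
c9: CDB Add1=1 | r0:4,r1:Mul1,r2:1,r3:Mul2,r4:7,r5:12
c10: - | r0:4,r1:Mul1,r2:1,r3:Mul2,r4:7,r5:12
c11: - | r0:4,r1:Mul1,r2:1,r3:Mul2,r4:7,r5:12
c12: - | r0:4,r1:Mul1,r2:1,r3:Mul2,r4:7,r5:12

STATUS = VALUE 1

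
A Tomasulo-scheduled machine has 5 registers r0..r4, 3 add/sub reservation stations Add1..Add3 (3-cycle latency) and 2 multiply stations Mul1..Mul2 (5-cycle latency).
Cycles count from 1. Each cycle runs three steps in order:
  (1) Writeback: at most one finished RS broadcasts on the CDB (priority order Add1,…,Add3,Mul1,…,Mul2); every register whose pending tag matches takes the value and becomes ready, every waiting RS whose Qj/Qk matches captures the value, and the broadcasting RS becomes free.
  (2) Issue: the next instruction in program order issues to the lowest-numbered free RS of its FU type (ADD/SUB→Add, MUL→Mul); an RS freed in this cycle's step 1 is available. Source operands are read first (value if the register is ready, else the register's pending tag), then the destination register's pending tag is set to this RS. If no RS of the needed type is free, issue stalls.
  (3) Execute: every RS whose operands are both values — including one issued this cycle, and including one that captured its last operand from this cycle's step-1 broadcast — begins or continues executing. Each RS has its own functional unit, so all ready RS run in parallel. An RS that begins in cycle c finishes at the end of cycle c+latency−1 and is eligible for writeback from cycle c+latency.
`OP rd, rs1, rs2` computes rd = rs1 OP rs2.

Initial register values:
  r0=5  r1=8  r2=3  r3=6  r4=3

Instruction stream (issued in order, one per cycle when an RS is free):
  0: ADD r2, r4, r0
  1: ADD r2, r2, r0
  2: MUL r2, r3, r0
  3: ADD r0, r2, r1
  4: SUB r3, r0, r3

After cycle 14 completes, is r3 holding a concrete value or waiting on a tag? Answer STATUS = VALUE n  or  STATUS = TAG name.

STATUS = VALUE 32

  c1: issue ADD r2<-Add1  regs: r0:5,r1:8,r2:Add1,r3:6,r4:3
  c2: issue ADD r2<-Add2  regs: r0:5,r1:8,r2:Add2,r3:6,r4:3
  c3: issue MUL r2<-Mul1  regs: r0:5,r1:8,r2:Mul1,r3:6,r4:3
  c4: CDB Add1=8; issue ADD r0<-Add1  regs: r0:Add1,r1:8,r2:Mul1,r3:6,r4:3
  c5: issue SUB r3<-Add3  regs: r0:Add1,r1:8,r2:Mul1,r3:Add3,r4:3
  c6: -  regs: r0:Add1,r1:8,r2:Mul1,r3:Add3,r4:3
  c7: CDB Add2=13  regs: r0:Add1,r1:8,r2:Mul1,r3:Add3,r4:3
  c8: CDB Mul1=30  regs: r0:Add1,r1:8,r2:30,r3:Add3,r4:3
  c9: -  regs: r0:Add1,r1:8,r2:30,r3:Add3,r4:3
  c10: -  regs: r0:Add1,r1:8,r2:30,r3:Add3,r4:3
  c11: CDB Add1=38  regs: r0:38,r1:8,r2:30,r3:Add3,r4:3
  c12: -  regs: r0:38,r1:8,r2:30,r3:Add3,r4:3
  c13: -  regs: r0:38,r1:8,r2:30,r3:Add3,r4:3
  c14: CDB Add3=32  regs: r0:38,r1:8,r2:30,r3:32,r4:3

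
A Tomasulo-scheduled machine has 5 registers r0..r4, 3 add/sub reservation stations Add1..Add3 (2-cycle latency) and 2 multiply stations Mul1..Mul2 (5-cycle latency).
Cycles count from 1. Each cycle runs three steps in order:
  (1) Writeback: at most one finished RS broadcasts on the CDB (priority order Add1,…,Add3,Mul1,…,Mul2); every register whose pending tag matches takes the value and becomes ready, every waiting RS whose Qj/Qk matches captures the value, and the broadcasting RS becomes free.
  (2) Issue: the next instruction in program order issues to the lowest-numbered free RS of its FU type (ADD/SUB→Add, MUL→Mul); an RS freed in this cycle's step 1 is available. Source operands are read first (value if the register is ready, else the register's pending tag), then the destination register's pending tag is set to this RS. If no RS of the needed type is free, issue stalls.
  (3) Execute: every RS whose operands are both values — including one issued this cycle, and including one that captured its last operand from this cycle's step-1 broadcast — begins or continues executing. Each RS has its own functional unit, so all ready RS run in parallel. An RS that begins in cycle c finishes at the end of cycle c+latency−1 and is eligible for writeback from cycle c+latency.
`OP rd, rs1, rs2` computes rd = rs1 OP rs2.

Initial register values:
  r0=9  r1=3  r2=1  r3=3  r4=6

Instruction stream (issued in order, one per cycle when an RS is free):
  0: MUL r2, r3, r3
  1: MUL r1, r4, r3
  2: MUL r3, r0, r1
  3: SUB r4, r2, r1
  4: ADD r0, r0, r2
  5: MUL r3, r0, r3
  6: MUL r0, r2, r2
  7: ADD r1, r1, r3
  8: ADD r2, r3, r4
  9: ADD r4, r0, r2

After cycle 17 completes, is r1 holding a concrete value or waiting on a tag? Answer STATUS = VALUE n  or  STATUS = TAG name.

c1: issue MUL r2<-Mul1 | r0:9,r1:3,r2:Mul1,r3:3,r4:6
c2: issue MUL r1<-Mul2 | r0:9,r1:Mul2,r2:Mul1,r3:3,r4:6
c3: stall | r0:9,r1:Mul2,r2:Mul1,r3:3,r4:6
c4: stall | r0:9,r1:Mul2,r2:Mul1,r3:3,r4:6
c5: stall | r0:9,r1:Mul2,r2:Mul1,r3:3,r4:6
c6: CDB Mul1=9; issue MUL r3<-Mul1 | r0:9,r1:Mul2,r2:9,r3:Mul1,r4:6
c7: CDB Mul2=18; issue SUB r4<-Add1 | r0:9,r1:18,r2:9,r3:Mul1,r4:Add1
c8: issue ADD r0<-Add2 | r0:Add2,r1:18,r2:9,r3:Mul1,r4:Add1
c9: CDB Add1=-9; issue MUL r3<-Mul2 | r0:Add2,r1:18,r2:9,r3:Mul2,r4:-9
c10: CDB Add2=18; stall | r0:18,r1:18,r2:9,r3:Mul2,r4:-9
c11: stall | r0:18,r1:18,r2:9,r3:Mul2,r4:-9
c12: CDB Mul1=162; issue MUL r0<-Mul1 | r0:Mul1,r1:18,r2:9,r3:Mul2,r4:-9
c13: issue ADD r1<-Add1 | r0:Mul1,r1:Add1,r2:9,r3:Mul2,r4:-9
c14: issue ADD r2<-Add2 | r0:Mul1,r1:Add1,r2:Add2,r3:Mul2,r4:-9
c15: issue ADD r4<-Add3 | r0:Mul1,r1:Add1,r2:Add2,r3:Mul2,r4:Add3
c16: - | r0:Mul1,r1:Add1,r2:Add2,r3:Mul2,r4:Add3
c17: CDB Mul1=81 | r0:81,r1:Add1,r2:Add2,r3:Mul2,r4:Add3

STATUS = TAG Add1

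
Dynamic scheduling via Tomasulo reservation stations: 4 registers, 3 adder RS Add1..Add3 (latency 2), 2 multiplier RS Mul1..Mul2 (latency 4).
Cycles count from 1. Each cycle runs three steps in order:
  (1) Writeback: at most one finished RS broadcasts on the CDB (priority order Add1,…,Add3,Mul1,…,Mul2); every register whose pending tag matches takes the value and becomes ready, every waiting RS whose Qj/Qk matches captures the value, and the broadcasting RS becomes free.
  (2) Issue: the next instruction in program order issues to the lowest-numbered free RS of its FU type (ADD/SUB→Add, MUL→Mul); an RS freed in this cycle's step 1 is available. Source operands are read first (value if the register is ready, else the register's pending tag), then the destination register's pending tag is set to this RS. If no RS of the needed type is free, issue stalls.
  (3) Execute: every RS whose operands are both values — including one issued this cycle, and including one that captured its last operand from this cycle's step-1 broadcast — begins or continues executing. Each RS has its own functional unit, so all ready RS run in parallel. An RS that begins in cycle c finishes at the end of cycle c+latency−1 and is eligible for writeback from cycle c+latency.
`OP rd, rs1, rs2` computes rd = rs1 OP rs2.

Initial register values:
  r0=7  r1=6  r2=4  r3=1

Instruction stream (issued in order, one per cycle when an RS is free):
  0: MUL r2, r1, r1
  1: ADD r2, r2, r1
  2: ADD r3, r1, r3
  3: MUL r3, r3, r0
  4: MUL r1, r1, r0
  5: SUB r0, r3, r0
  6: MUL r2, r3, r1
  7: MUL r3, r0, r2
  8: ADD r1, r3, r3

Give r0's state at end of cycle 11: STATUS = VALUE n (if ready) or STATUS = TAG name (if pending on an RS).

cycle 1: issue MUL r2<-Mul1 // r0:7,r1:6,r2:Mul1,r3:1
cycle 2: issue ADD r2<-Add1 // r0:7,r1:6,r2:Add1,r3:1
cycle 3: issue ADD r3<-Add2 // r0:7,r1:6,r2:Add1,r3:Add2
cycle 4: issue MUL r3<-Mul2 // r0:7,r1:6,r2:Add1,r3:Mul2
cycle 5: CDB Add2=7; stall // r0:7,r1:6,r2:Add1,r3:Mul2
cycle 6: CDB Mul1=36; issue MUL r1<-Mul1 // r0:7,r1:Mul1,r2:Add1,r3:Mul2
cycle 7: issue SUB r0<-Add2 // r0:Add2,r1:Mul1,r2:Add1,r3:Mul2
cycle 8: CDB Add1=42; stall // r0:Add2,r1:Mul1,r2:42,r3:Mul2
cycle 9: CDB Mul2=49; issue MUL r2<-Mul2 // r0:Add2,r1:Mul1,r2:Mul2,r3:49
cycle 10: CDB Mul1=42; issue MUL r3<-Mul1 // r0:Add2,r1:42,r2:Mul2,r3:Mul1
cycle 11: CDB Add2=42; issue ADD r1<-Add1 // r0:42,r1:Add1,r2:Mul2,r3:Mul1

STATUS = VALUE 42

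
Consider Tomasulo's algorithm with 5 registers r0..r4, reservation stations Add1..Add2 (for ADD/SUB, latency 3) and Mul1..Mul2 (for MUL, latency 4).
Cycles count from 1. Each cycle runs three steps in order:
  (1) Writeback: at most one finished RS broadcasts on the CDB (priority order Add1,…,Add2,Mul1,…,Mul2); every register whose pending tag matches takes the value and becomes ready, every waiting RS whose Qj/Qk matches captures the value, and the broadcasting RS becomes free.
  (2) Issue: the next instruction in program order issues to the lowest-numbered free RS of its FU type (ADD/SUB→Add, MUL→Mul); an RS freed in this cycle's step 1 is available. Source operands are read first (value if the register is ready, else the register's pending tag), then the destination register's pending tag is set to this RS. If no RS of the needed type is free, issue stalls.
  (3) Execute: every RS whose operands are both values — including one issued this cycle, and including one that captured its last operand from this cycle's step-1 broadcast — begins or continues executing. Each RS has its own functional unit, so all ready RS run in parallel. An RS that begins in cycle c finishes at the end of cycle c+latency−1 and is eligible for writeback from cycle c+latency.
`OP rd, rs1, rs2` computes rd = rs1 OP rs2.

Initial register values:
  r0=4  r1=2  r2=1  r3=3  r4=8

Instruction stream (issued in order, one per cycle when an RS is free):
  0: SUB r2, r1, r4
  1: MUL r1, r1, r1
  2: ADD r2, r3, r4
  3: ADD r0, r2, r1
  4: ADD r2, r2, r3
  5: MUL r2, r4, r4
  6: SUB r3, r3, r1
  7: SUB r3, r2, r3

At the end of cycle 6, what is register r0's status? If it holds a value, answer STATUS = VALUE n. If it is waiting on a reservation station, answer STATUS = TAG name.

STATUS = TAG Add1

cycle 1: issue SUB r2<-Add1 // r0:4,r1:2,r2:Add1,r3:3,r4:8
cycle 2: issue MUL r1<-Mul1 // r0:4,r1:Mul1,r2:Add1,r3:3,r4:8
cycle 3: issue ADD r2<-Add2 // r0:4,r1:Mul1,r2:Add2,r3:3,r4:8
cycle 4: CDB Add1=-6; issue ADD r0<-Add1 // r0:Add1,r1:Mul1,r2:Add2,r3:3,r4:8
cycle 5: stall // r0:Add1,r1:Mul1,r2:Add2,r3:3,r4:8
cycle 6: CDB Add2=11; issue ADD r2<-Add2 // r0:Add1,r1:Mul1,r2:Add2,r3:3,r4:8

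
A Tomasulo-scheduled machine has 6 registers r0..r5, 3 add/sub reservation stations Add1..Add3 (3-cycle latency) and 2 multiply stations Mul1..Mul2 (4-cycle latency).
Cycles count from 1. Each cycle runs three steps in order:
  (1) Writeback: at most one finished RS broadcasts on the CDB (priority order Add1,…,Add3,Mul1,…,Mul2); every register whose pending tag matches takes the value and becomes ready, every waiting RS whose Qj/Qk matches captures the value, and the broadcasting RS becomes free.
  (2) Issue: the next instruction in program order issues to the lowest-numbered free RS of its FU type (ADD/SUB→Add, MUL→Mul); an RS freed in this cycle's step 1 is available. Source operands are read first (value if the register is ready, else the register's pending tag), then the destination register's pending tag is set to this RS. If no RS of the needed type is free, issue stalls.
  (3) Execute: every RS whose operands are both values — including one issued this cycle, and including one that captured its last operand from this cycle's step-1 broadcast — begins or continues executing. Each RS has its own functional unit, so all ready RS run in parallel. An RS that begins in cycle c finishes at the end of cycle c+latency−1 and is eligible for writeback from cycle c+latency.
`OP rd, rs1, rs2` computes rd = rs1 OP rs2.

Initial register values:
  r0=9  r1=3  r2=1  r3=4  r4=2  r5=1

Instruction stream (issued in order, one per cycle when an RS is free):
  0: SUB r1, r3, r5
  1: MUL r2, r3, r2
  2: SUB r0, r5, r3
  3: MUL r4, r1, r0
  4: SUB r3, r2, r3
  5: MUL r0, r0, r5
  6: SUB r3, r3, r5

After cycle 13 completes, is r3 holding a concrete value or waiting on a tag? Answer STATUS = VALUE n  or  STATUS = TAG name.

STATUS = VALUE -1

cycle 1: issue SUB r1<-Add1 // r0:9,r1:Add1,r2:1,r3:4,r4:2,r5:1
cycle 2: issue MUL r2<-Mul1 // r0:9,r1:Add1,r2:Mul1,r3:4,r4:2,r5:1
cycle 3: issue SUB r0<-Add2 // r0:Add2,r1:Add1,r2:Mul1,r3:4,r4:2,r5:1
cycle 4: CDB Add1=3; issue MUL r4<-Mul2 // r0:Add2,r1:3,r2:Mul1,r3:4,r4:Mul2,r5:1
cycle 5: issue SUB r3<-Add1 // r0:Add2,r1:3,r2:Mul1,r3:Add1,r4:Mul2,r5:1
cycle 6: CDB Add2=-3; stall // r0:-3,r1:3,r2:Mul1,r3:Add1,r4:Mul2,r5:1
cycle 7: CDB Mul1=4; issue MUL r0<-Mul1 // r0:Mul1,r1:3,r2:4,r3:Add1,r4:Mul2,r5:1
cycle 8: issue SUB r3<-Add2 // r0:Mul1,r1:3,r2:4,r3:Add2,r4:Mul2,r5:1
cycle 9: - // r0:Mul1,r1:3,r2:4,r3:Add2,r4:Mul2,r5:1
cycle 10: CDB Add1=0 // r0:Mul1,r1:3,r2:4,r3:Add2,r4:Mul2,r5:1
cycle 11: CDB Mul1=-3 // r0:-3,r1:3,r2:4,r3:Add2,r4:Mul2,r5:1
cycle 12: CDB Mul2=-9 // r0:-3,r1:3,r2:4,r3:Add2,r4:-9,r5:1
cycle 13: CDB Add2=-1 // r0:-3,r1:3,r2:4,r3:-1,r4:-9,r5:1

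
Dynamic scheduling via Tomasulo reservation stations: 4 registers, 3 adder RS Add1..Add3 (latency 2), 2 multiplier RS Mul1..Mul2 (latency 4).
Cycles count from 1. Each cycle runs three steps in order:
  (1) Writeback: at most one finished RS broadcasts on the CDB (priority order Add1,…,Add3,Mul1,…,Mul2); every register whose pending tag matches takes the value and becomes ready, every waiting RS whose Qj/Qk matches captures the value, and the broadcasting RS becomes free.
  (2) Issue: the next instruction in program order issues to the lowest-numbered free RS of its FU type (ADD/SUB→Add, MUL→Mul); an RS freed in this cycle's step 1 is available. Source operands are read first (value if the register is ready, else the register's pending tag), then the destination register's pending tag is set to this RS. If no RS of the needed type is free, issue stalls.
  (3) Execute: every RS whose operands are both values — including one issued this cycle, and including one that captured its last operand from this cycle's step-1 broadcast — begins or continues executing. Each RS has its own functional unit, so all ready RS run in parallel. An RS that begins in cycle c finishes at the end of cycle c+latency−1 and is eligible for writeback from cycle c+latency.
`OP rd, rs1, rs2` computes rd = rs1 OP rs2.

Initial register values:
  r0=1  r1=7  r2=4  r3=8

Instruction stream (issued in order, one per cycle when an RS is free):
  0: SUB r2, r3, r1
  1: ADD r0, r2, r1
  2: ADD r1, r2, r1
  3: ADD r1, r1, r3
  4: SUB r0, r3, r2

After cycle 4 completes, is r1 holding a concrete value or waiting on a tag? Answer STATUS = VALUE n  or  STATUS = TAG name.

STATUS = TAG Add3

c1: issue SUB r2<-Add1 | r0:1,r1:7,r2:Add1,r3:8
c2: issue ADD r0<-Add2 | r0:Add2,r1:7,r2:Add1,r3:8
c3: CDB Add1=1; issue ADD r1<-Add1 | r0:Add2,r1:Add1,r2:1,r3:8
c4: issue ADD r1<-Add3 | r0:Add2,r1:Add3,r2:1,r3:8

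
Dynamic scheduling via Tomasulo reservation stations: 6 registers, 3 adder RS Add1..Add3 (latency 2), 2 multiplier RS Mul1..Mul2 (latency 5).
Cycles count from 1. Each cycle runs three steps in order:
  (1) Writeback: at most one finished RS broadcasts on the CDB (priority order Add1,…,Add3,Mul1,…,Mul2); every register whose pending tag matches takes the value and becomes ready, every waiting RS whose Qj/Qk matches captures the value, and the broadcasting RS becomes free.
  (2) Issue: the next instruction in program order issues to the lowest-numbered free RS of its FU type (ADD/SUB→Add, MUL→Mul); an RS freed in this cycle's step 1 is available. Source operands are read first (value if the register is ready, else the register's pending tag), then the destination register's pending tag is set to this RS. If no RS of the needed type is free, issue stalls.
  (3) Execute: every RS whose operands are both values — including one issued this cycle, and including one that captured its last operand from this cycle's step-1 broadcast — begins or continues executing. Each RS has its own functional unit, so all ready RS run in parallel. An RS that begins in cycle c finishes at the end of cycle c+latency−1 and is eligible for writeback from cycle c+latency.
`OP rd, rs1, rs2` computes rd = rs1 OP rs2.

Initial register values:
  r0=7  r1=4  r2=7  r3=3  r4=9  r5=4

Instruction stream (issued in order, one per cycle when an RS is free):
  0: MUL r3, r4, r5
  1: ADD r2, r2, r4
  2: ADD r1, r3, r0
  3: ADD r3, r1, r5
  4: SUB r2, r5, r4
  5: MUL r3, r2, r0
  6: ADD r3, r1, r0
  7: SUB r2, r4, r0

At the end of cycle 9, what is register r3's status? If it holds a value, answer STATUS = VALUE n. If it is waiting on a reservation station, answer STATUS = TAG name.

STATUS = TAG Add3

cycle 1: issue MUL r3<-Mul1 // r0:7,r1:4,r2:7,r3:Mul1,r4:9,r5:4
cycle 2: issue ADD r2<-Add1 // r0:7,r1:4,r2:Add1,r3:Mul1,r4:9,r5:4
cycle 3: issue ADD r1<-Add2 // r0:7,r1:Add2,r2:Add1,r3:Mul1,r4:9,r5:4
cycle 4: CDB Add1=16; issue ADD r3<-Add1 // r0:7,r1:Add2,r2:16,r3:Add1,r4:9,r5:4
cycle 5: issue SUB r2<-Add3 // r0:7,r1:Add2,r2:Add3,r3:Add1,r4:9,r5:4
cycle 6: CDB Mul1=36; issue MUL r3<-Mul1 // r0:7,r1:Add2,r2:Add3,r3:Mul1,r4:9,r5:4
cycle 7: CDB Add3=-5; issue ADD r3<-Add3 // r0:7,r1:Add2,r2:-5,r3:Add3,r4:9,r5:4
cycle 8: CDB Add2=43; issue SUB r2<-Add2 // r0:7,r1:43,r2:Add2,r3:Add3,r4:9,r5:4
cycle 9: - // r0:7,r1:43,r2:Add2,r3:Add3,r4:9,r5:4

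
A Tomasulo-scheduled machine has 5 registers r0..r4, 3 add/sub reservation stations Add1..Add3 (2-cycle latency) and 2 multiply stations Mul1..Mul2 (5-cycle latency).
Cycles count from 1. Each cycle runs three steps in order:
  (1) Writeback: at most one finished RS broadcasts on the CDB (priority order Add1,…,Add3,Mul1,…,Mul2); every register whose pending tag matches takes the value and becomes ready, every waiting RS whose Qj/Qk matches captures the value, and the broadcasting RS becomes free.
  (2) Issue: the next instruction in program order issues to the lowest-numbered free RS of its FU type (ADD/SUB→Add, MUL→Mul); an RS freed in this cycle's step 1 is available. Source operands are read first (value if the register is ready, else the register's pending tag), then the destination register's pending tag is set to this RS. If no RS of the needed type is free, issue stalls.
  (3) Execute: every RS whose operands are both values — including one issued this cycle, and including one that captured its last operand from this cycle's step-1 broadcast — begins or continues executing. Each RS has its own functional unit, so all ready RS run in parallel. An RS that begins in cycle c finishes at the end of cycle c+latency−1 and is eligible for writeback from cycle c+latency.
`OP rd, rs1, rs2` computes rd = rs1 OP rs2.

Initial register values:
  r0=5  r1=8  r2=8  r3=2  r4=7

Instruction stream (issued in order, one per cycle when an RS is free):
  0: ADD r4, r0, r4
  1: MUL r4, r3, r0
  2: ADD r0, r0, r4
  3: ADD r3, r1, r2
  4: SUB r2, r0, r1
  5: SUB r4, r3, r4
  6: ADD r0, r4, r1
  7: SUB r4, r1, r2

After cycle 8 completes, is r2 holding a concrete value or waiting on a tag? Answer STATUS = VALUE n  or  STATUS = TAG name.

STATUS = TAG Add3

c1: issue ADD r4<-Add1 | r0:5,r1:8,r2:8,r3:2,r4:Add1
c2: issue MUL r4<-Mul1 | r0:5,r1:8,r2:8,r3:2,r4:Mul1
c3: CDB Add1=12; issue ADD r0<-Add1 | r0:Add1,r1:8,r2:8,r3:2,r4:Mul1
c4: issue ADD r3<-Add2 | r0:Add1,r1:8,r2:8,r3:Add2,r4:Mul1
c5: issue SUB r2<-Add3 | r0:Add1,r1:8,r2:Add3,r3:Add2,r4:Mul1
c6: CDB Add2=16; issue SUB r4<-Add2 | r0:Add1,r1:8,r2:Add3,r3:16,r4:Add2
c7: CDB Mul1=10; stall | r0:Add1,r1:8,r2:Add3,r3:16,r4:Add2
c8: stall | r0:Add1,r1:8,r2:Add3,r3:16,r4:Add2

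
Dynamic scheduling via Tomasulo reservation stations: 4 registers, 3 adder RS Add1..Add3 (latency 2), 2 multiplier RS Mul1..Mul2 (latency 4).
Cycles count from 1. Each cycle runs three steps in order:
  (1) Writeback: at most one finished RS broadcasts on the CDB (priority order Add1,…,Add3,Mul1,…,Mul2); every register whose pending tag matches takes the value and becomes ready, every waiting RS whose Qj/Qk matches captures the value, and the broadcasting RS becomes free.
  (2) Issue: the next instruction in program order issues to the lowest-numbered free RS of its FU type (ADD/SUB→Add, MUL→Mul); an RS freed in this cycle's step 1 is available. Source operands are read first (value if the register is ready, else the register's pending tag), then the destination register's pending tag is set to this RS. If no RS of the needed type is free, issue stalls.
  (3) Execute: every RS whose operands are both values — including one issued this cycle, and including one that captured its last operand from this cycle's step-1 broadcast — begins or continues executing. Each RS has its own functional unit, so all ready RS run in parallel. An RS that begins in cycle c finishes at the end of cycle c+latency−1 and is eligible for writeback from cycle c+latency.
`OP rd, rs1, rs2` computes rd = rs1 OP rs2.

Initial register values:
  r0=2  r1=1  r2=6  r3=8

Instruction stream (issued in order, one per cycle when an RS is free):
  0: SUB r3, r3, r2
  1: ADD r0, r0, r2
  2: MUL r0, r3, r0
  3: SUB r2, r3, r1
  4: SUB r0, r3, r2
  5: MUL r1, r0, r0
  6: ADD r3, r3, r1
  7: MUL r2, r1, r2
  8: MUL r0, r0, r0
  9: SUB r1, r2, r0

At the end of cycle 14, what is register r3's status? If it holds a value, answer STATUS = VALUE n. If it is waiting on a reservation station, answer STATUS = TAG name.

STATUS = VALUE 3

  c1: issue SUB r3<-Add1  regs: r0:2,r1:1,r2:6,r3:Add1
  c2: issue ADD r0<-Add2  regs: r0:Add2,r1:1,r2:6,r3:Add1
  c3: CDB Add1=2; issue MUL r0<-Mul1  regs: r0:Mul1,r1:1,r2:6,r3:2
  c4: CDB Add2=8; issue SUB r2<-Add1  regs: r0:Mul1,r1:1,r2:Add1,r3:2
  c5: issue SUB r0<-Add2  regs: r0:Add2,r1:1,r2:Add1,r3:2
  c6: CDB Add1=1; issue MUL r1<-Mul2  regs: r0:Add2,r1:Mul2,r2:1,r3:2
  c7: issue ADD r3<-Add1  regs: r0:Add2,r1:Mul2,r2:1,r3:Add1
  c8: CDB Add2=1; stall  regs: r0:1,r1:Mul2,r2:1,r3:Add1
  c9: CDB Mul1=16; issue MUL r2<-Mul1  regs: r0:1,r1:Mul2,r2:Mul1,r3:Add1
  c10: stall  regs: r0:1,r1:Mul2,r2:Mul1,r3:Add1
  c11: stall  regs: r0:1,r1:Mul2,r2:Mul1,r3:Add1
  c12: CDB Mul2=1; issue MUL r0<-Mul2  regs: r0:Mul2,r1:1,r2:Mul1,r3:Add1
  c13: issue SUB r1<-Add2  regs: r0:Mul2,r1:Add2,r2:Mul1,r3:Add1
  c14: CDB Add1=3  regs: r0:Mul2,r1:Add2,r2:Mul1,r3:3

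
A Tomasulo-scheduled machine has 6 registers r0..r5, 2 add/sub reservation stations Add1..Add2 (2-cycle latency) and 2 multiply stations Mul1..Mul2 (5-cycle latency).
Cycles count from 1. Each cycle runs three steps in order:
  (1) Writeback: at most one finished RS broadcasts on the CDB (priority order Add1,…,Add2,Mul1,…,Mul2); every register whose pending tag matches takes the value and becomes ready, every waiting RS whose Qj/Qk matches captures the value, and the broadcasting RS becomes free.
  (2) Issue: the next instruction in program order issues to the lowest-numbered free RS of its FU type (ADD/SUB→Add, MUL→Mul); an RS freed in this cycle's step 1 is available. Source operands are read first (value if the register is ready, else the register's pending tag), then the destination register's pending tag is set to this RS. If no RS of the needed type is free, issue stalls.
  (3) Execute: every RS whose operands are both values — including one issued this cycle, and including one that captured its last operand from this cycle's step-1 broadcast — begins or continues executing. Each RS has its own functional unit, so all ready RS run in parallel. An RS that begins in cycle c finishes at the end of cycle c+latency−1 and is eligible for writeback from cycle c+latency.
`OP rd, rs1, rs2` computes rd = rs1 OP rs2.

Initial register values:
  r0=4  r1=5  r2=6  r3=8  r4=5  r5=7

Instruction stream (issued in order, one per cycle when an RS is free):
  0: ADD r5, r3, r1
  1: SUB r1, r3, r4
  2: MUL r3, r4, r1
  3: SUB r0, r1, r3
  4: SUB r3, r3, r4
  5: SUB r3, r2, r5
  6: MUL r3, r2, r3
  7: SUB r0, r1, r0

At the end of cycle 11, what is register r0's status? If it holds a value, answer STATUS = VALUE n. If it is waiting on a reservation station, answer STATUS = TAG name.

STATUS = VALUE -12

cycle 1: issue ADD r5<-Add1 // r0:4,r1:5,r2:6,r3:8,r4:5,r5:Add1
cycle 2: issue SUB r1<-Add2 // r0:4,r1:Add2,r2:6,r3:8,r4:5,r5:Add1
cycle 3: CDB Add1=13; issue MUL r3<-Mul1 // r0:4,r1:Add2,r2:6,r3:Mul1,r4:5,r5:13
cycle 4: CDB Add2=3; issue SUB r0<-Add1 // r0:Add1,r1:3,r2:6,r3:Mul1,r4:5,r5:13
cycle 5: issue SUB r3<-Add2 // r0:Add1,r1:3,r2:6,r3:Add2,r4:5,r5:13
cycle 6: stall // r0:Add1,r1:3,r2:6,r3:Add2,r4:5,r5:13
cycle 7: stall // r0:Add1,r1:3,r2:6,r3:Add2,r4:5,r5:13
cycle 8: stall // r0:Add1,r1:3,r2:6,r3:Add2,r4:5,r5:13
cycle 9: CDB Mul1=15; stall // r0:Add1,r1:3,r2:6,r3:Add2,r4:5,r5:13
cycle 10: stall // r0:Add1,r1:3,r2:6,r3:Add2,r4:5,r5:13
cycle 11: CDB Add1=-12; issue SUB r3<-Add1 // r0:-12,r1:3,r2:6,r3:Add1,r4:5,r5:13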